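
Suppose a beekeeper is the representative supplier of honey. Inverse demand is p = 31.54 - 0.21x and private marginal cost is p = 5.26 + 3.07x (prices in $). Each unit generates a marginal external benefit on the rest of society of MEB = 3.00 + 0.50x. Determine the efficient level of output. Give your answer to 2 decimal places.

x* = 10.53

Social marginal cost = private MC − MEB = 2.26 + 2.57x.
Set SMC = demand: 2.26 + 2.57x = 31.54 - 0.21x → x* = 10.5324.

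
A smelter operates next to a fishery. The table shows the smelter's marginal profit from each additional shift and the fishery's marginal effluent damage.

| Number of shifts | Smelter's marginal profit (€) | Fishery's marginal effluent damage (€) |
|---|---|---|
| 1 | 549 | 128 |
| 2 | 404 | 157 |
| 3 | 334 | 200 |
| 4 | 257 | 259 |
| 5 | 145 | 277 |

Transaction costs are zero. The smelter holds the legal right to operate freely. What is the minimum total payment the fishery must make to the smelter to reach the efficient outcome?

Left alone the smelter would choose level 5 (marginal profit stays positive).
Efficient level: k* = 3 (marginal profit ≥ marginal effluent damage through 3).
The fishery must at least cover the smelter's forgone profit from cutting 5→3: 257 + 145 = 402.

€402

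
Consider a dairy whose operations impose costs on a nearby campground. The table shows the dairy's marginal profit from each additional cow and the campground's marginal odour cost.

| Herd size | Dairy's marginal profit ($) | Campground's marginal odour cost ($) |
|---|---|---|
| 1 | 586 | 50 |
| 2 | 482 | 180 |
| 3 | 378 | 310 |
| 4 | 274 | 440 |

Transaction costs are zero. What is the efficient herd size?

3

Bargaining reaches the level where marginal profit last exceeds marginal odour cost.
That holds through level 3 (378 ≥ 310) but not at 4 (274 < 440).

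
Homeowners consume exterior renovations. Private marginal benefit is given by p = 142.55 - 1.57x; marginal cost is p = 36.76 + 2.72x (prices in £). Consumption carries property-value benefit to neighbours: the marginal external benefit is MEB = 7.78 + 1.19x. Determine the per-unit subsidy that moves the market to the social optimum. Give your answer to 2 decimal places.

Social marginal benefit = demand + MEB = 150.33 - 0.38x.
Set SMB = MC: 150.33 - 0.38x = 36.76 + 2.72x → x* = 36.6355.
The Pigouvian subsidy equals MEB at x*: 7.78 + 1.19×36.6355 = 51.3762.

subsidy = £51.38 per unit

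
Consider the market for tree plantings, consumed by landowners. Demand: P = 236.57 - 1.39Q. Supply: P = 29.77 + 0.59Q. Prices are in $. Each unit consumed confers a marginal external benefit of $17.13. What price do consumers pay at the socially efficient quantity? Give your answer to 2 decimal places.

Social marginal benefit = demand + MEB = 253.70 - 1.39Q.
Set SMB = MC: 253.70 - 1.39Q = 29.77 + 0.59Q → Q* = 113.0960.
Consumer price on the demand curve at Q*: 236.57 − 1.39×113.0960 = 79.3666.

P = $79.37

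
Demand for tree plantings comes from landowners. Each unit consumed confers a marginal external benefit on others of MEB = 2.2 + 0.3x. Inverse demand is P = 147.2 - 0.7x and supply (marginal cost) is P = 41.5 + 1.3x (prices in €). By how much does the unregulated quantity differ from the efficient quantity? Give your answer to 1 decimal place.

10.6 units

Market equilibrium (private): 41.5 + 1.3x = 147.2 - 0.7x → x_m = 52.8500.
Social marginal benefit = demand + MEB = 149.4 - 0.4x.
Set SMB = MC: 149.4 - 0.4x = 41.5 + 1.3x → x* = 63.4706.
Gap = |52.8500 − 63.4706| = 10.6206.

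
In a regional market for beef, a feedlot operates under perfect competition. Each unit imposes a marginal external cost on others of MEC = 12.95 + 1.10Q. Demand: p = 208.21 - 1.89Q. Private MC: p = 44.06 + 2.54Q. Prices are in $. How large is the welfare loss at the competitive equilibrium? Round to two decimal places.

DWL = $260.82

Market equilibrium (private): 44.06 + 2.54Q = 208.21 - 1.89Q → Q_m = 37.0542.
Social marginal cost = private MC + MEC = 57.01 + 3.64Q.
Set SMC = demand: 57.01 + 3.64Q = 208.21 - 1.89Q → Q* = 27.3418.
Between Q* and Q_m the wedge SMC − demand runs linearly from 0 to MEC(Q_m), so the loss is a triangle.
DWL = ½ × 9.7124 × 53.7096 = 260.8246.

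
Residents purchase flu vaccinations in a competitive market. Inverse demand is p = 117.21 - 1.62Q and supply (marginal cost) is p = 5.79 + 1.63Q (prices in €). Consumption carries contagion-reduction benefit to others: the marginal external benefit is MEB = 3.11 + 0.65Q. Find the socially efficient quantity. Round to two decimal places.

Q* = 44.05

Social marginal benefit = demand + MEB = 120.32 - 0.97Q.
Set SMB = MC: 120.32 - 0.97Q = 5.79 + 1.63Q → Q* = 44.0500.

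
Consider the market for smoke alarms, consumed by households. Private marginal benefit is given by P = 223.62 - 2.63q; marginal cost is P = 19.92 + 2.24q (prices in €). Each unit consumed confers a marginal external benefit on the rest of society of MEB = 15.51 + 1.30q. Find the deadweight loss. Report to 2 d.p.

DWL = €684.04

Market equilibrium (private): 19.92 + 2.24q = 223.62 - 2.63q → q_m = 41.8275.
Social marginal benefit = demand + MEB = 239.13 - 1.33q.
Set SMB = MC: 239.13 - 1.33q = 19.92 + 2.24q → q* = 61.4034.
Height of the DWL triangle at q_m is SMB(q_m) − MC(q_m) = MEB(q_m) = 69.8858.
DWL = ½ × 19.5759 × 69.8858 = 684.0387.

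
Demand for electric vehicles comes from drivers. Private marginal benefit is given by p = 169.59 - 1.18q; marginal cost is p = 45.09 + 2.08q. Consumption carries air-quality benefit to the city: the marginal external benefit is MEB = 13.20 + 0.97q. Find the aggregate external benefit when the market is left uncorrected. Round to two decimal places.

1211.48

Market equilibrium (private): 45.09 + 2.08q = 169.59 - 1.18q → q_m = 38.1902.
Total external benefit = ∫₀^{q_m} (13.20 + 0.97q) dq = 13.20×38.1902 + ½×0.97×38.1902² = 1211.4790.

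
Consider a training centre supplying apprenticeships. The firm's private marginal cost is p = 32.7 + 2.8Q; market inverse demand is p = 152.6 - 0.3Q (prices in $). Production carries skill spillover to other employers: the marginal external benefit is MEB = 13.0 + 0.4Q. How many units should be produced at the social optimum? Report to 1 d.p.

Q* = 49.2

Social marginal cost = private MC − MEB = 19.7 + 2.4Q.
Set SMC = demand: 19.7 + 2.4Q = 152.6 - 0.3Q → Q* = 49.2222.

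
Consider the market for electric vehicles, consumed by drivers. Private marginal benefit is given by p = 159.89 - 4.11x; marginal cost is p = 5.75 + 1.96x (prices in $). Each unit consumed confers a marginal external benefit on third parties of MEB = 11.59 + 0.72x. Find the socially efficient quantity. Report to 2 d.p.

Social marginal benefit = demand + MEB = 171.48 - 3.39x.
Set SMB = MC: 171.48 - 3.39x = 5.75 + 1.96x → x* = 30.9776.

x* = 30.98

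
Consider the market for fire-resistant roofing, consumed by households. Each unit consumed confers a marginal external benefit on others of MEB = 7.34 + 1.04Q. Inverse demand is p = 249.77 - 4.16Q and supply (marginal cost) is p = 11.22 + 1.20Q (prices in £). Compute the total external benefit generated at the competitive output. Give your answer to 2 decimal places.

£1356.66

Market equilibrium (private): 11.22 + 1.20Q = 249.77 - 4.16Q → Q_m = 44.5056.
Total external benefit = ∫₀^{Q_m} (7.34 + 1.04Q) dQ = 7.34×44.5056 + ½×1.04×44.5056² = 1356.6603.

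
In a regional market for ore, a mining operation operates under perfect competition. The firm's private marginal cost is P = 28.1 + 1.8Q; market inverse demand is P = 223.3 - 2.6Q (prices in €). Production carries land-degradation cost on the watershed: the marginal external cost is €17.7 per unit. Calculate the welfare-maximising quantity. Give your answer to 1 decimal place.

Social marginal cost = private MC + MEC = 45.8 + 1.8Q.
Set SMC = demand: 45.8 + 1.8Q = 223.3 - 2.6Q → Q* = 40.3409.

Q* = 40.3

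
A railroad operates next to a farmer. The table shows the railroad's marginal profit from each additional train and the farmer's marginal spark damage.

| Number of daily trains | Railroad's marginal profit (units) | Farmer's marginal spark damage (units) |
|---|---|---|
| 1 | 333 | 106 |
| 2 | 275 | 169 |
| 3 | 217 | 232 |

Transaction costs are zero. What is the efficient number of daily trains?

Bargaining reaches the level where marginal profit last exceeds marginal spark damage.
That holds through level 2 (275 ≥ 169) but not at 3 (217 < 232).

2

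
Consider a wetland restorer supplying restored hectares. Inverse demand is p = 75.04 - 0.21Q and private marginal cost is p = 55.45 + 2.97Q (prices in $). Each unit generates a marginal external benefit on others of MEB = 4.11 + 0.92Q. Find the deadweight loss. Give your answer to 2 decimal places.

Market equilibrium (private): 55.45 + 2.97Q = 75.04 - 0.21Q → Q_m = 6.1604.
Social marginal cost = private MC − MEB = 51.34 + 2.05Q.
Set SMC = demand: 51.34 + 2.05Q = 75.04 - 0.21Q → Q* = 10.4867.
Height of the DWL triangle at Q_m is demand(Q_m) − SMC(Q_m) = MEB(Q_m) = 9.7775.
DWL = ½ × 4.3263 × 9.7775 = 21.1502.

DWL = $21.15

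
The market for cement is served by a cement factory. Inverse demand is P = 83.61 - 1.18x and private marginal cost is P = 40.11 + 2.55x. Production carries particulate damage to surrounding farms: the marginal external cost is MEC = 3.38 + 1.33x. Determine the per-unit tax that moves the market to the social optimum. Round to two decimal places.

Social marginal cost = private MC + MEC = 43.49 + 3.88x.
Set SMC = demand: 43.49 + 3.88x = 83.61 - 1.18x → x* = 7.9289.
The Pigouvian tax equals MEC at x*: 3.38 + 1.33×7.9289 = 13.9254.

tax = 13.93 per unit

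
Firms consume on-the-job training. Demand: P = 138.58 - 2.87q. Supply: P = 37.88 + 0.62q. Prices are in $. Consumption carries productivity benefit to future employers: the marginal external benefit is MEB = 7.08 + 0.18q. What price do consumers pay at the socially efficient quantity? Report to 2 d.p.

P = $45.13

Social marginal benefit = demand + MEB = 145.66 - 2.69q.
Set SMB = MC: 145.66 - 2.69q = 37.88 + 0.62q → q* = 32.5619.
Consumer price on the demand curve at q*: 138.58 − 2.87×32.5619 = 45.1273.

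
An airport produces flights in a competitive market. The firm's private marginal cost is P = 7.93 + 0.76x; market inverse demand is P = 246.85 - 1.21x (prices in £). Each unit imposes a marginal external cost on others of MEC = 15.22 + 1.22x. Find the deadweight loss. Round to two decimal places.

Market equilibrium (private): 7.93 + 0.76x = 246.85 - 1.21x → x_m = 121.2792.
Social marginal cost = private MC + MEC = 23.15 + 1.98x.
Set SMC = demand: 23.15 + 1.98x = 246.85 - 1.21x → x* = 70.1254.
The loss is the area between SMC and demand from x* to x_m; with linear curves that's a triangle of height MEC(x_m).
DWL = ½ × 51.1538 × 163.1806 = 4173.6539.

DWL = £4173.65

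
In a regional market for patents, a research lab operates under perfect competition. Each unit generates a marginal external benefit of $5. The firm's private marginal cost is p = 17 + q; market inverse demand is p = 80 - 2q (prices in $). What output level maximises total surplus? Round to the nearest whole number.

q* = 23

Social marginal cost = private MC − MEB = 12 + q.
Set SMC = demand: 12 + q = 80 - 2q → q* = 22.6667.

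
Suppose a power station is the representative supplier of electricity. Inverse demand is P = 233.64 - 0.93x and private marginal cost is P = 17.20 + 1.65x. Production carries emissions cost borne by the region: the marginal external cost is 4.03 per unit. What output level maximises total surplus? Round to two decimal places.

x* = 82.33

Social marginal cost = private MC + MEC = 21.23 + 1.65x.
Set SMC = demand: 21.23 + 1.65x = 233.64 - 0.93x → x* = 82.3295.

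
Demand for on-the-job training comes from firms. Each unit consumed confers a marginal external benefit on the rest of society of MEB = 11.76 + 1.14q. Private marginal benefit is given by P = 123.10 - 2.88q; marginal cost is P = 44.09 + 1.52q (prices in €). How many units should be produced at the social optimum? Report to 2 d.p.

q* = 27.84

Social marginal benefit = demand + MEB = 134.86 - 1.74q.
Set SMB = MC: 134.86 - 1.74q = 44.09 + 1.52q → q* = 27.8436.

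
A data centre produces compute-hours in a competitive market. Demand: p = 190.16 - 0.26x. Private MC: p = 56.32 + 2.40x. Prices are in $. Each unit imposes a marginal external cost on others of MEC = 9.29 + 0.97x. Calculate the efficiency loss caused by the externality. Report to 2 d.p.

Market equilibrium (private): 56.32 + 2.40x = 190.16 - 0.26x → x_m = 50.3158.
Social marginal cost = private MC + MEC = 65.61 + 3.37x.
Set SMC = demand: 65.61 + 3.37x = 190.16 - 0.26x → x* = 34.3113.
Height of the DWL triangle at x_m is SMC(x_m) − demand(x_m) = MEC(x_m) = 58.0963.
DWL = ½ × 16.0045 × 58.0963 = 464.9011.

DWL = $464.90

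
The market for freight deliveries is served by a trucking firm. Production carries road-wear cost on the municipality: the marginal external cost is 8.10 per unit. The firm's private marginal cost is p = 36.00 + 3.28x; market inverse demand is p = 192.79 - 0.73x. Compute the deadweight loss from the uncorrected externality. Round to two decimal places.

DWL = 8.18

Market equilibrium (private): 36.00 + 3.28x = 192.79 - 0.73x → x_m = 39.0998.
Social marginal cost = private MC + MEC = 44.10 + 3.28x.
Set SMC = demand: 44.10 + 3.28x = 192.79 - 0.73x → x* = 37.0798.
Height of the DWL triangle at x_m is SMC(x_m) − demand(x_m) = MEC(x_m) = 8.1000.
DWL = ½ × 2.0200 × 8.1000 = 8.1810.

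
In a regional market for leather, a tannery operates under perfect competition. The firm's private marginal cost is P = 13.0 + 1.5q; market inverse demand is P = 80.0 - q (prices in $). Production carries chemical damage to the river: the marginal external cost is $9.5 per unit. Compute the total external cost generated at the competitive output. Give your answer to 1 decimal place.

Market equilibrium (private): 13.0 + 1.5q = 80.0 - q → q_m = 26.8000.
Total external cost = MEC × q_m = 9.5 × 26.8000 = 254.6000.

$254.6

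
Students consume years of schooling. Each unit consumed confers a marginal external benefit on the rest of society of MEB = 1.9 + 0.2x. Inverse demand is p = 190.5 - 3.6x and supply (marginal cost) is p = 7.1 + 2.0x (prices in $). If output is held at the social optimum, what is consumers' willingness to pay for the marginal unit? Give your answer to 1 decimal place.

P = $67.0

Social marginal benefit = demand + MEB = 192.4 - 3.4x.
Set SMB = MC: 192.4 - 3.4x = 7.1 + 2.0x → x* = 34.3148.
Consumer price on the demand curve at x*: 190.5 − 3.6×34.3148 = 66.9667.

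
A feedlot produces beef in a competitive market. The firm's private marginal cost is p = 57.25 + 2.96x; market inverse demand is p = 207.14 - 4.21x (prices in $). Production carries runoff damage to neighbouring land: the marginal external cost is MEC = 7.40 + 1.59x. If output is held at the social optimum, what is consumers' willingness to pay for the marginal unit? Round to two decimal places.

Social marginal cost = private MC + MEC = 64.65 + 4.55x.
Set SMC = demand: 64.65 + 4.55x = 207.14 - 4.21x → x* = 16.2660.
Consumer price on the demand curve at x*: 207.14 − 4.21×16.2660 = 138.6601.

P = $138.66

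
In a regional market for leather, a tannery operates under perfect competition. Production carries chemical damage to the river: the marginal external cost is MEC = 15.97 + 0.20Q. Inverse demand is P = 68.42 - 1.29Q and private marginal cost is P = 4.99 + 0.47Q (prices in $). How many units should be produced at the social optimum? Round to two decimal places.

Social marginal cost = private MC + MEC = 20.96 + 0.67Q.
Set SMC = demand: 20.96 + 0.67Q = 68.42 - 1.29Q → Q* = 24.2143.

Q* = 24.21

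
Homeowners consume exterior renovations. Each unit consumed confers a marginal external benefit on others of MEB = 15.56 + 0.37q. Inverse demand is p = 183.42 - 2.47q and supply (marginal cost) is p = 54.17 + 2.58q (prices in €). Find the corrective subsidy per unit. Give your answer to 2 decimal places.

Social marginal benefit = demand + MEB = 198.98 - 2.10q.
Set SMB = MC: 198.98 - 2.10q = 54.17 + 2.58q → q* = 30.9423.
The Pigouvian subsidy equals MEB at q*: 15.56 + 0.37×30.9423 = 27.0087.

subsidy = €27.01 per unit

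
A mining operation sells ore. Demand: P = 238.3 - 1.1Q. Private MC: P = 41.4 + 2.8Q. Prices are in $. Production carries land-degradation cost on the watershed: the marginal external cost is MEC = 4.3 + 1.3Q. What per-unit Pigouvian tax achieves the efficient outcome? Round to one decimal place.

Social marginal cost = private MC + MEC = 45.7 + 4.1Q.
Set SMC = demand: 45.7 + 4.1Q = 238.3 - 1.1Q → Q* = 37.0385.
The Pigouvian tax equals MEC at Q*: 4.3 + 1.3×37.0385 = 52.4501.

tax = $52.5 per unit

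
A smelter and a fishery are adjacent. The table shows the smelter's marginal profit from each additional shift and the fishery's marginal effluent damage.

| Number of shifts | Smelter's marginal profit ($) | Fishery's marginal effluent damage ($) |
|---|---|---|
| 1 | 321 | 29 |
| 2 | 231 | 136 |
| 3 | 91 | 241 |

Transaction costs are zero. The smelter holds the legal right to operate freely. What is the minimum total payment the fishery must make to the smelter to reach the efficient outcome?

Left alone the smelter would choose level 3 (marginal profit stays positive).
Efficient level: k* = 2 (marginal profit ≥ marginal effluent damage through 2).
The fishery must at least cover the smelter's forgone profit from cutting 3→2: 91 = 91.

$91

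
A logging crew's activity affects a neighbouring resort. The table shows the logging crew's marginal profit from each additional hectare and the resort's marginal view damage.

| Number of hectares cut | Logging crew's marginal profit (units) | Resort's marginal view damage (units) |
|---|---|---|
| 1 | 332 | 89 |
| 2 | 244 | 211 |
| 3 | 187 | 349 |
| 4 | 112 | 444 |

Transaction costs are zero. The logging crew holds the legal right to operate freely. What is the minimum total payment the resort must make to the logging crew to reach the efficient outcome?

299

Left alone the logging crew would choose level 4 (marginal profit stays positive).
Efficient level: k* = 2 (marginal profit ≥ marginal view damage through 2).
The resort must at least cover the logging crew's forgone profit from cutting 4→2: 187 + 112 = 299.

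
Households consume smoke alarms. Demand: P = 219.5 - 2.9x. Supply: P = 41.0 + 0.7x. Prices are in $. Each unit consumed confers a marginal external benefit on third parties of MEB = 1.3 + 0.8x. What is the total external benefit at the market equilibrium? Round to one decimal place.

Market equilibrium (private): 41.0 + 0.7x = 219.5 - 2.9x → x_m = 49.5833.
Total external benefit = ∫₀^{x_m} (1.3 + 0.8x) dx = 1.3×49.5833 + ½×0.8×49.5833² = 1047.8597.

$1047.9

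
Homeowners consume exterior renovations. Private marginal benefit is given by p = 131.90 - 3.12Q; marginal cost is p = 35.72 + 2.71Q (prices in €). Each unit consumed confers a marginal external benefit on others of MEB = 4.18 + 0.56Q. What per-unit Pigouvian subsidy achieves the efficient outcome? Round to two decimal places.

subsidy = €14.84 per unit

Social marginal benefit = demand + MEB = 136.08 - 2.56Q.
Set SMB = MC: 136.08 - 2.56Q = 35.72 + 2.71Q → Q* = 19.0436.
The Pigouvian subsidy equals MEB at Q*: 4.18 + 0.56×19.0436 = 14.8444.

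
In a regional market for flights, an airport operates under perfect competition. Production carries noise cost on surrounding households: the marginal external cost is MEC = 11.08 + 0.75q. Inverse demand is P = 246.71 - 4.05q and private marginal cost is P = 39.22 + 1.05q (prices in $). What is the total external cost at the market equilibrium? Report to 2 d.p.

$1071.49

Market equilibrium (private): 39.22 + 1.05q = 246.71 - 4.05q → q_m = 40.6843.
Total external cost = ∫₀^{q_m} (11.08 + 0.75q) dq = 11.08×40.6843 + ½×0.75×40.6843² = 1071.4866.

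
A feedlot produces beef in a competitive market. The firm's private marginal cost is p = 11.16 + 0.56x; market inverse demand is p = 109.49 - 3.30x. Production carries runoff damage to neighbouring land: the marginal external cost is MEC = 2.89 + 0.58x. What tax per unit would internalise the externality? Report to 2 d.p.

tax = 15.36 per unit

Social marginal cost = private MC + MEC = 14.05 + 1.14x.
Set SMC = demand: 14.05 + 1.14x = 109.49 - 3.30x → x* = 21.4955.
The Pigouvian tax equals MEC at x*: 2.89 + 0.58×21.4955 = 15.3574.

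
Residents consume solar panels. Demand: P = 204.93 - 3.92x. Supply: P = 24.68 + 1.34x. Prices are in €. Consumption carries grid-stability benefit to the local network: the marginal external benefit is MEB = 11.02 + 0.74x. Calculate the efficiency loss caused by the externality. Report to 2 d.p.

DWL = €146.39

Market equilibrium (private): 24.68 + 1.34x = 204.93 - 3.92x → x_m = 34.2681.
Social marginal benefit = demand + MEB = 215.95 - 3.18x.
Set SMB = MC: 215.95 - 3.18x = 24.68 + 1.34x → x* = 42.3164.
Between x* and x_m the wedge SMB − MC runs linearly from 0 to MEB(x_m), so the loss is a triangle.
DWL = ½ × 8.0483 × 36.3784 = 146.3921.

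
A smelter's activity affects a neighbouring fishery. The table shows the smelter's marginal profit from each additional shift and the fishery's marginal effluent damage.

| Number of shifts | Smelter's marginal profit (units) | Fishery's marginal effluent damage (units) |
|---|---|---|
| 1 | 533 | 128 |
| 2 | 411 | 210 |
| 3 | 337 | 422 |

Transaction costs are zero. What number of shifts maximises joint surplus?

Bargaining reaches the level where marginal profit last exceeds marginal effluent damage.
That holds through level 2 (411 ≥ 210) but not at 3 (337 < 422).

2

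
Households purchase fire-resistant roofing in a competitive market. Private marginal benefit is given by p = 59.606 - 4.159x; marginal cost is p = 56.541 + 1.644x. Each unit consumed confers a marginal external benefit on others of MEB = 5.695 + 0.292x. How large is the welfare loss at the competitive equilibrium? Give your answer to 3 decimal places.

Market equilibrium (private): 56.541 + 1.644x = 59.606 - 4.159x → x_m = 0.5282.
Social marginal benefit = demand + MEB = 65.301 - 3.867x.
Set SMB = MC: 65.301 - 3.867x = 56.541 + 1.644x → x* = 1.5895.
The welfare-loss triangle has base |x_m − x*| and height MEB(x_m) (the vertical gap between SMB and MC is zero at x* and MEB at x_m).
DWL = ½ × 1.0613 × 5.8492 = 3.1039.

DWL = 3.104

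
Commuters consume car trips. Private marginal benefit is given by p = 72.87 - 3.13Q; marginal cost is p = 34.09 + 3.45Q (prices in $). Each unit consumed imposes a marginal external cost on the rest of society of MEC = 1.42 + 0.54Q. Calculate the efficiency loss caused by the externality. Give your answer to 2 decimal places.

DWL = $1.49

Market equilibrium (private): 34.09 + 3.45Q = 72.87 - 3.13Q → Q_m = 5.8936.
Social marginal benefit = demand − MEC = 71.45 - 3.67Q.
Set SMB = MC: 71.45 - 3.67Q = 34.09 + 3.45Q → Q* = 5.2472.
The loss is the area between SMB and MC from Q* to Q_m; with linear curves that's a triangle of height MEC(Q_m).
DWL = ½ × 0.6464 × 4.6026 = 1.4876.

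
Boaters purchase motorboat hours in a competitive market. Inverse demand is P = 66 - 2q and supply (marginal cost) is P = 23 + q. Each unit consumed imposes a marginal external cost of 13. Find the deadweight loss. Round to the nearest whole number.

DWL = 28

Market equilibrium (private): 23 + q = 66 - 2q → q_m = 14.3333.
Social marginal benefit = demand − MEC = 53 - 2q.
Set SMB = MC: 53 - 2q = 23 + q → q* = 10.0000.
The loss is the area between SMB and MC from q* to q_m; with linear curves that's a triangle of height MEC(q_m).
DWL = ½ × 4.3333 × 13.0000 = 28.1665.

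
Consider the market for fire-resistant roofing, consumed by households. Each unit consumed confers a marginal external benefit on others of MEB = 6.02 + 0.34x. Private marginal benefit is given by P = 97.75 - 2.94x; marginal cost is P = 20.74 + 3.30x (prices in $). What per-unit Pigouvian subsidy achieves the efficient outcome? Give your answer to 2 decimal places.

Social marginal benefit = demand + MEB = 103.77 - 2.60x.
Set SMB = MC: 103.77 - 2.60x = 20.74 + 3.30x → x* = 14.0729.
The Pigouvian subsidy equals MEB at x*: 6.02 + 0.34×14.0729 = 10.8048.

subsidy = $10.80 per unit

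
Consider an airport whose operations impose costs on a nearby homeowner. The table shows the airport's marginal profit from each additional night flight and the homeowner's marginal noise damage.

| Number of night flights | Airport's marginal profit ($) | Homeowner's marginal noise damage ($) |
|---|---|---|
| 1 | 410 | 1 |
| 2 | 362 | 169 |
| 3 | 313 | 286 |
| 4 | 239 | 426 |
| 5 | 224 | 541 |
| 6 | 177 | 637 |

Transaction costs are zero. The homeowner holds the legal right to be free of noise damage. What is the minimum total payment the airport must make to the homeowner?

Efficient level: marginal profit ≥ marginal noise damage through level 3, so k* = 3.
With the homeowner holding the right, the airport must at least compensate total damage at k*: 1 + 169 + 286 = 456.

$456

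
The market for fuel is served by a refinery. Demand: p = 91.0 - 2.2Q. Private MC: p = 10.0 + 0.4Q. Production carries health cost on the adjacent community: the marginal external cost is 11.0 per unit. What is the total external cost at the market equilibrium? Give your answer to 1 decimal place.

Market equilibrium (private): 10.0 + 0.4Q = 91.0 - 2.2Q → Q_m = 31.1538.
Total external cost = MEC × Q_m = 11.0 × 31.1538 = 342.6918.

342.7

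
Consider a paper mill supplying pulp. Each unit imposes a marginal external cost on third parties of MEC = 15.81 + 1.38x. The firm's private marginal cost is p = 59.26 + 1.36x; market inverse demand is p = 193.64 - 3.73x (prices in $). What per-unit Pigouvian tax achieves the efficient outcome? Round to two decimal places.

tax = $41.10 per unit

Social marginal cost = private MC + MEC = 75.07 + 2.74x.
Set SMC = demand: 75.07 + 2.74x = 193.64 - 3.73x → x* = 18.3261.
The Pigouvian tax equals MEC at x*: 15.81 + 1.38×18.3261 = 41.1000.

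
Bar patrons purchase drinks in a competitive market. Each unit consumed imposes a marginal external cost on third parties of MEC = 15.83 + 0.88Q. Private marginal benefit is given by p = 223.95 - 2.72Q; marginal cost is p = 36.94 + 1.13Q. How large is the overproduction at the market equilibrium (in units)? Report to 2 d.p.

Market equilibrium (private): 36.94 + 1.13Q = 223.95 - 2.72Q → Q_m = 48.5740.
Social marginal benefit = demand − MEC = 208.12 - 3.60Q.
Set SMB = MC: 208.12 - 3.60Q = 36.94 + 1.13Q → Q* = 36.1903.
Gap = |48.5740 − 36.1903| = 12.3837.

12.38 units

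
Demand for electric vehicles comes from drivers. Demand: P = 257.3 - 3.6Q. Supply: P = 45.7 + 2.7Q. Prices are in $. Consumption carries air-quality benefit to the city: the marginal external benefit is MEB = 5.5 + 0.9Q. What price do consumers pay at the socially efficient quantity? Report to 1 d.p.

P = $112.6

Social marginal benefit = demand + MEB = 262.8 - 2.7Q.
Set SMB = MC: 262.8 - 2.7Q = 45.7 + 2.7Q → Q* = 40.2037.
Consumer price on the demand curve at Q*: 257.3 − 3.6×40.2037 = 112.5667.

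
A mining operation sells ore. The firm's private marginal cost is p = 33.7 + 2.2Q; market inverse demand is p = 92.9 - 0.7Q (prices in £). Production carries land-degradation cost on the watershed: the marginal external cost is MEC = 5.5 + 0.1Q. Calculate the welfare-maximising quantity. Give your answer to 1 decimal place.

Q* = 17.9

Social marginal cost = private MC + MEC = 39.2 + 2.3Q.
Set SMC = demand: 39.2 + 2.3Q = 92.9 - 0.7Q → Q* = 17.9000.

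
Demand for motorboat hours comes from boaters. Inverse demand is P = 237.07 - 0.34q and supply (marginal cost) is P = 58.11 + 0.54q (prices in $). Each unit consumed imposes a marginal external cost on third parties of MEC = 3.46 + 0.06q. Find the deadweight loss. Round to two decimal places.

DWL = $130.47

Market equilibrium (private): 58.11 + 0.54q = 237.07 - 0.34q → q_m = 203.3636.
Social marginal benefit = demand − MEC = 233.61 - 0.40q.
Set SMB = MC: 233.61 - 0.40q = 58.11 + 0.54q → q* = 186.7021.
The loss is the area between SMB and MC from q* to q_m; with linear curves that's a triangle of height MEC(q_m).
DWL = ½ × 16.6615 × 15.6618 = 130.4745.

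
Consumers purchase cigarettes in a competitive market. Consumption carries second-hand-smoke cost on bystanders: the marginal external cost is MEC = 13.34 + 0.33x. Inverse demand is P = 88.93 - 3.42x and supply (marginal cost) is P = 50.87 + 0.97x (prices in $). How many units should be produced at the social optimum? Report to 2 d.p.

x* = 5.24

Social marginal benefit = demand − MEC = 75.59 - 3.75x.
Set SMB = MC: 75.59 - 3.75x = 50.87 + 0.97x → x* = 5.2373.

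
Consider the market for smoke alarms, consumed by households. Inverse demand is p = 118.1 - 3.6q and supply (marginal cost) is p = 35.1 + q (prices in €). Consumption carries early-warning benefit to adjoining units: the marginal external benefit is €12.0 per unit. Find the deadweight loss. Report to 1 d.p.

DWL = €15.7

Market equilibrium (private): 35.1 + q = 118.1 - 3.6q → q_m = 18.0435.
Social marginal benefit = demand + MEB = 130.1 - 3.6q.
Set SMB = MC: 130.1 - 3.6q = 35.1 + q → q* = 20.6522.
The loss is the area between SMB and MC from q* to q_m; with linear curves that's a triangle of height MEB(q_m).
DWL = ½ × 2.6087 × 12.0000 = 15.6522.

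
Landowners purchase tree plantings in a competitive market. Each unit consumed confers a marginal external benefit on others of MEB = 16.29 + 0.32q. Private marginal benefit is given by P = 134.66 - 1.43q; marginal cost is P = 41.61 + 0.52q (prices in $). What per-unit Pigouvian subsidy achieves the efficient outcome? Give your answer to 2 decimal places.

subsidy = $37.76 per unit

Social marginal benefit = demand + MEB = 150.95 - 1.11q.
Set SMB = MC: 150.95 - 1.11q = 41.61 + 0.52q → q* = 67.0798.
The Pigouvian subsidy equals MEB at q*: 16.29 + 0.32×67.0798 = 37.7555.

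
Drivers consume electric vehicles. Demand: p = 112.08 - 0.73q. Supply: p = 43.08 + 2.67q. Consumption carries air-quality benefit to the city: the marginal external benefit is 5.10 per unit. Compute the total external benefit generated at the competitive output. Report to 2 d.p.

103.50

Market equilibrium (private): 43.08 + 2.67q = 112.08 - 0.73q → q_m = 20.2941.
Total external benefit = MEB × q_m = 5.10 × 20.2941 = 103.4999.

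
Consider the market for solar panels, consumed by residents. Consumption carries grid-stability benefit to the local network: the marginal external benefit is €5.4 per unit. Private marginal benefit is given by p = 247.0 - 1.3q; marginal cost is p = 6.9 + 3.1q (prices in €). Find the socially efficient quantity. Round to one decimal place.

Social marginal benefit = demand + MEB = 252.4 - 1.3q.
Set SMB = MC: 252.4 - 1.3q = 6.9 + 3.1q → q* = 55.7955.

q* = 55.8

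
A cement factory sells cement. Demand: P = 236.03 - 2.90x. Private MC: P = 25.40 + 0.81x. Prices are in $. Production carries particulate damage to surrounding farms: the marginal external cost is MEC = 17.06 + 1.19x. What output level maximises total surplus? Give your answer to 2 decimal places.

x* = 39.50

Social marginal cost = private MC + MEC = 42.46 + 2.00x.
Set SMC = demand: 42.46 + 2.00x = 236.03 - 2.90x → x* = 39.5041.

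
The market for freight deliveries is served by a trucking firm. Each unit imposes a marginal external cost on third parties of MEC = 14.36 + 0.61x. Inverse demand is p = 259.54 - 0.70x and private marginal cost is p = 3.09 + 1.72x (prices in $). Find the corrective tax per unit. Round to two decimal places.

Social marginal cost = private MC + MEC = 17.45 + 2.33x.
Set SMC = demand: 17.45 + 2.33x = 259.54 - 0.70x → x* = 79.8977.
The Pigouvian tax equals MEC at x*: 14.36 + 0.61×79.8977 = 63.0976.

tax = $63.10 per unit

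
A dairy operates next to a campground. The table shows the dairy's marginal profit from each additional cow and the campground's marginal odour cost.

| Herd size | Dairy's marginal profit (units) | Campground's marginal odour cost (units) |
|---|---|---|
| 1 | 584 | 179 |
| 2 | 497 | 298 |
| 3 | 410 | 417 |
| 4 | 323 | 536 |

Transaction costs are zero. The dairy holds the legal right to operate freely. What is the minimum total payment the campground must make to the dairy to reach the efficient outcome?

Left alone the dairy would choose level 4 (marginal profit stays positive).
Efficient level: k* = 2 (marginal profit ≥ marginal odour cost through 2).
The campground must at least cover the dairy's forgone profit from cutting 4→2: 410 + 323 = 733.

733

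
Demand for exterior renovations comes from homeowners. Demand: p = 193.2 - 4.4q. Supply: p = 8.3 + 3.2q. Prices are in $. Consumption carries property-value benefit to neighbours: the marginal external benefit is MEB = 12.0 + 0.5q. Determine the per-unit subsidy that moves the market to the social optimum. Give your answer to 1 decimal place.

subsidy = $25.9 per unit

Social marginal benefit = demand + MEB = 205.2 - 3.9q.
Set SMB = MC: 205.2 - 3.9q = 8.3 + 3.2q → q* = 27.7324.
The Pigouvian subsidy equals MEB at q*: 12.0 + 0.5×27.7324 = 25.8662.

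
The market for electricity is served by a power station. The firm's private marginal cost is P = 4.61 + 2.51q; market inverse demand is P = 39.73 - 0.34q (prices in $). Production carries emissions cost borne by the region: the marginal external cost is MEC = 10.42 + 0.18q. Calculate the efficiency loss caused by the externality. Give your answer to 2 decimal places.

DWL = $26.36

Market equilibrium (private): 4.61 + 2.51q = 39.73 - 0.34q → q_m = 12.3228.
Social marginal cost = private MC + MEC = 15.03 + 2.69q.
Set SMC = demand: 15.03 + 2.69q = 39.73 - 0.34q → q* = 8.1518.
The loss is the area between SMC and demand from q* to q_m; with linear curves that's a triangle of height MEC(q_m).
DWL = ½ × 4.1710 × 12.6381 = 26.3568.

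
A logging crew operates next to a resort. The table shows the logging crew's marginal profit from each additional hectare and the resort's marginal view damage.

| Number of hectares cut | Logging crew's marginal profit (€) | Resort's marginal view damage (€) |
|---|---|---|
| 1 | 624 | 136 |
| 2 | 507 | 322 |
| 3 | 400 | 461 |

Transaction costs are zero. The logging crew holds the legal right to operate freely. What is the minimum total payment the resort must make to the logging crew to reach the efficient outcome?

€400

Left alone the logging crew would choose level 3 (marginal profit stays positive).
Efficient level: k* = 2 (marginal profit ≥ marginal view damage through 2).
The resort must at least cover the logging crew's forgone profit from cutting 3→2: 400 = 400.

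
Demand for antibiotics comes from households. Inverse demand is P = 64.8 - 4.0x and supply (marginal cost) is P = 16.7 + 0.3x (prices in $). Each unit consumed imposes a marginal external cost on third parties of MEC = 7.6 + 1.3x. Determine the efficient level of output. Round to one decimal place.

Social marginal benefit = demand − MEC = 57.2 - 5.3x.
Set SMB = MC: 57.2 - 5.3x = 16.7 + 0.3x → x* = 7.2321.

x* = 7.2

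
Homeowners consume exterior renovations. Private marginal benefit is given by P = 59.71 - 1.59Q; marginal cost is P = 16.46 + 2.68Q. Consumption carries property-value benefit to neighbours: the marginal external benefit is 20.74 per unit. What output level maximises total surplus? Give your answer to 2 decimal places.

Q* = 14.99

Social marginal benefit = demand + MEB = 80.45 - 1.59Q.
Set SMB = MC: 80.45 - 1.59Q = 16.46 + 2.68Q → Q* = 14.9859.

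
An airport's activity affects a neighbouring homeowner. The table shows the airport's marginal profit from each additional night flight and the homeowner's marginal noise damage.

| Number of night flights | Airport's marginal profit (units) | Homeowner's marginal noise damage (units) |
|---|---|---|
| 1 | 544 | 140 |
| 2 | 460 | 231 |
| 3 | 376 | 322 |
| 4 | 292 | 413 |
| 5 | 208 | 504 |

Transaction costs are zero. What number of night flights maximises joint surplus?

Bargaining reaches the level where marginal profit last exceeds marginal noise damage.
That holds through level 3 (376 ≥ 322) but not at 4 (292 < 413).

3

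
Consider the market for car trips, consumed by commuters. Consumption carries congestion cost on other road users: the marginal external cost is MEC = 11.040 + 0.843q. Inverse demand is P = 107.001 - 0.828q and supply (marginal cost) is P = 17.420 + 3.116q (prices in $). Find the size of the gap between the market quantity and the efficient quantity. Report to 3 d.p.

Market equilibrium (private): 17.420 + 3.116q = 107.001 - 0.828q → q_m = 22.7132.
Social marginal benefit = demand − MEC = 95.961 - 1.671q.
Set SMB = MC: 95.961 - 1.671q = 17.420 + 3.116q → q* = 16.4071.
Gap = |22.7132 − 16.4071| = 6.3061.

6.306 units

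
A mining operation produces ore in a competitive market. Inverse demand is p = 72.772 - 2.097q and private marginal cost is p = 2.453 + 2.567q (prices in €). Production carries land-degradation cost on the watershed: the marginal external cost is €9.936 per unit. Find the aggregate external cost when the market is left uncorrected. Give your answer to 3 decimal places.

Market equilibrium (private): 2.453 + 2.567q = 72.772 - 2.097q → q_m = 15.0770.
Total external cost = MEC × q_m = 9.936 × 15.0770 = 149.8051.

€149.805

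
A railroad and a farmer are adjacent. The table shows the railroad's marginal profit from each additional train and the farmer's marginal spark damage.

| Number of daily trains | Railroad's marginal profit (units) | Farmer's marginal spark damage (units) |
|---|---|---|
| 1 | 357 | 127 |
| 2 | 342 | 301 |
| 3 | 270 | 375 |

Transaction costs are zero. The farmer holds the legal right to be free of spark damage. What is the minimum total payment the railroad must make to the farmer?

Efficient level: marginal profit ≥ marginal spark damage through level 2, so k* = 2.
With the farmer holding the right, the railroad must at least compensate total damage at k*: 127 + 301 = 428.

428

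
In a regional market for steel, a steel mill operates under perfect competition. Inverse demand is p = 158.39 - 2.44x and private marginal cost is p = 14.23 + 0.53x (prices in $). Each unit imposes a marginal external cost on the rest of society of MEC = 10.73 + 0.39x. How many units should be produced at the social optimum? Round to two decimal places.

Social marginal cost = private MC + MEC = 24.96 + 0.92x.
Set SMC = demand: 24.96 + 0.92x = 158.39 - 2.44x → x* = 39.7113.

x* = 39.71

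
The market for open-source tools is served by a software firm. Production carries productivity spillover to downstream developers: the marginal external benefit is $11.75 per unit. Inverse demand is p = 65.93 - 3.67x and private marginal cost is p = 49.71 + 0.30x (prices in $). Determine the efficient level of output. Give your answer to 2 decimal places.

Social marginal cost = private MC − MEB = 37.96 + 0.30x.
Set SMC = demand: 37.96 + 0.30x = 65.93 - 3.67x → x* = 7.0453.

x* = 7.05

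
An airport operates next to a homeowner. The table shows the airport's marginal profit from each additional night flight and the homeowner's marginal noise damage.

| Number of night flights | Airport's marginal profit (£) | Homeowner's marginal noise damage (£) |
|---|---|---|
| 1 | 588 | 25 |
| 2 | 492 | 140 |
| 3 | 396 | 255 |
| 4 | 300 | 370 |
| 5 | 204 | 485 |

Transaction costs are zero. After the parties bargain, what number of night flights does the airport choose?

3

Bargaining reaches the level where marginal profit last exceeds marginal noise damage.
That holds through level 3 (396 ≥ 255) but not at 4 (300 < 370).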